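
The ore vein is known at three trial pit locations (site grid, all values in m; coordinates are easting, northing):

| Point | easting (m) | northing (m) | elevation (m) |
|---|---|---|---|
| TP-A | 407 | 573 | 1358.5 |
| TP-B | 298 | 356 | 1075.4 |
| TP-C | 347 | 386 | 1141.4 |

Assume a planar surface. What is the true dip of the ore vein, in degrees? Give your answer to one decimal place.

50.3°

Let the plane be z = a·easting + b·northing + c.
TP-B−TP-A: −109a − 217b = −283.1;  TP-C−TP-A: −60a − 187b = −217.1.
Solving gives a = 0.79166, b = 0.90695.
Gradient magnitude |∇z| = √(a² + b²) = √(0.62673 + 0.82256) = 1.20387.
True dip = arctan(1.20387) = 50.3°, dipping toward SW (azimuth ≈ 221°).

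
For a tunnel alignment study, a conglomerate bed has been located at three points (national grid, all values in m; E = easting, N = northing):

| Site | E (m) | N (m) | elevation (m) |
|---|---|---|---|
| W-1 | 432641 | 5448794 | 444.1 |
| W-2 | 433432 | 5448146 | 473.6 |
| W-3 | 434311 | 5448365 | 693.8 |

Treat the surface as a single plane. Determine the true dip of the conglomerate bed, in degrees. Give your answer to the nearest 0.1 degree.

15.8°

Let the plane be z = a·E + b·N + c.
W-2−W-1: 791a − 648b = 29.5;  W-3−W-1: 1670a − 429b = 249.7.
Solving gives a = 0.20079, b = 0.19957.
Gradient magnitude |∇z| = √(a² + b²) = √(0.04032 + 0.03983) = 0.28310.
True dip = arctan(0.28310) = 15.8°, dipping toward SW (azimuth ≈ 225°).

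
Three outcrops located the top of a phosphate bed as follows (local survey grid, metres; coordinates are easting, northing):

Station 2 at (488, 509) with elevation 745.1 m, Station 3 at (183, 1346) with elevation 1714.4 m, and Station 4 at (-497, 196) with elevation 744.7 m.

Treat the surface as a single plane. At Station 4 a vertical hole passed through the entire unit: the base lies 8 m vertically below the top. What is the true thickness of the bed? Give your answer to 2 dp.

5.41 m

Let the plane be z = a·easting + b·northing + c.
Station 3−Station 2: −305a + 837b = 969.3;  Station 4−Station 2: −985a − 313b = −0.4.
Solving gives a = −0.32944, b = 1.03802.
|∇z| = √(a²+b²) = 1.08904, so dip δ = arctan(1.08904) = 47.44°.
True thickness = vertical thickness × cos δ = 8 × cos 47.44° = 5.41 m.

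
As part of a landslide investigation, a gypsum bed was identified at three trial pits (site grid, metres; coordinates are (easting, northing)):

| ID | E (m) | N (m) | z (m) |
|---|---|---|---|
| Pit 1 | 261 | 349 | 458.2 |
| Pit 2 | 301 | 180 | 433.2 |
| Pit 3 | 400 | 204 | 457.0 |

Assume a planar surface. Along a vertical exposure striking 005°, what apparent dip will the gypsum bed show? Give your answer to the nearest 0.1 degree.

Let the plane be z = a·E + b·N + c.
Pit 2−Pit 1: 40a − 169b = −25;  Pit 3−Pit 1: 139a − 145b = −1.2.
Solving gives a = 0.19344, b = 0.19371.
Unit vector along 005° is (sin 5°, cos 5°) = (0.0872, 0.9962).
Slope in that direction = a·(0.0872) + b·(0.9962) = 0.20984.
Apparent dip = arctan|0.20984| = 11.9° (true dip is 15.3°, so apparent ≤ true as expected).

11.9°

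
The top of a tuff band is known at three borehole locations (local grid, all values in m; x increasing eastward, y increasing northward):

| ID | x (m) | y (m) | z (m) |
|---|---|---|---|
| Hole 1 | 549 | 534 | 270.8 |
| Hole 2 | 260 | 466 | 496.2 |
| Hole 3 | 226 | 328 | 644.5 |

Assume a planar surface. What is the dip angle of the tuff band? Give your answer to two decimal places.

47.50°

Let the plane be z = a·x + b·y + c.
Hole 2−Hole 1: −289a − 68b = 225.4;  Hole 3−Hole 1: −323a − 206b = 373.7.
Solving gives a = −0.55951, b = −0.93679.
Gradient magnitude |∇z| = √(a² + b²) = √(0.31305 + 0.87757) = 1.09116.
True dip = arctan(1.09116) = 47.50°, dipping toward NNE (azimuth ≈ 031°).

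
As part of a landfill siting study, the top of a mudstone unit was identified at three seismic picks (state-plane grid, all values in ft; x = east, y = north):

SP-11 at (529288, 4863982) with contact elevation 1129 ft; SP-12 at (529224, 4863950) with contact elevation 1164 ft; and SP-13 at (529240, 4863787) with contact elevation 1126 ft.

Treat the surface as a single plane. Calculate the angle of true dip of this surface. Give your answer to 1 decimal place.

Let the plane be z = a·x + b·y + c.
SP-12−SP-11: −64a − 32b = 35;  SP-13−SP-11: −48a − 195b = −3.
Solving gives a = −0.63240, b = 0.17105.
Gradient magnitude |∇z| = √(a² + b²) = √(0.39993 + 0.02926) = 0.65513.
True dip = arctan(0.65513) = 33.2°, dipping toward ESE (azimuth ≈ 105°).

33.2°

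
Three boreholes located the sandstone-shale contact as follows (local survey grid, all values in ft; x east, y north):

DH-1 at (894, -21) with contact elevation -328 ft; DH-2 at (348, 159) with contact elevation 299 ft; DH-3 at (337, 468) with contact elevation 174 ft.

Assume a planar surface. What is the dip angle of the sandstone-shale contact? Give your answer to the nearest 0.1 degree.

Two edge vectors: DH-1→DH-2 = (-546, 180, 627), DH-1→DH-3 = (-557, 489, 502).
Normal n = (DH-1→DH-2) × (DH-1→DH-3) = (-216243, -75147, -166734).
So ∂z/∂x = −n_x/n_z = −1.29693 and ∂z/∂y = −n_y/n_z = −0.45070.
Gradient magnitude |∇z| = √(a² + b²) = √(1.68204 + 0.20313) = 1.37301.
True dip = arctan(1.37301) = 53.9°, dipping toward ENE (azimuth ≈ 071°).

53.9°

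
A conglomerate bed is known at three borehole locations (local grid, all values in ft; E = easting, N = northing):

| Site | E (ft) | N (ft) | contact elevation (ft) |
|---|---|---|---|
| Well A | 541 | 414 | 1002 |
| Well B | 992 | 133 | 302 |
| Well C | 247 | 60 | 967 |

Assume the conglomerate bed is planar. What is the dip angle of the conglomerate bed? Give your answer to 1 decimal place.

53.3°

Two edge vectors: Well A→Well B = (451, -281, -700), Well A→Well C = (-294, -354, -35).
Normal n = (Well A→Well B) × (Well A→Well C) = (-237965, 221585, -242268).
So ∂z/∂E = −n_x/n_z = −0.98224 and ∂z/∂N = −n_y/n_z = 0.91463.
Gradient magnitude |∇z| = √(a² + b²) = √(0.96479 + 0.83654) = 1.34214.
True dip = arctan(1.34214) = 53.3°, dipping toward SE (azimuth ≈ 133°).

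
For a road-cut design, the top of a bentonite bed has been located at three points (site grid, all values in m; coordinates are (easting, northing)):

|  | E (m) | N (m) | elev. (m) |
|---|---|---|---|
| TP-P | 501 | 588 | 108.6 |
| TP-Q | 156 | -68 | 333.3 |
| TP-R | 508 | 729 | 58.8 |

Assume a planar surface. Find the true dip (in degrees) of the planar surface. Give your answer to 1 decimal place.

19.5°

Let the plane be z = a·E + b·N + c.
TP-Q−TP-P: −345a − 656b = 224.7;  TP-R−TP-P: 7a + 141b = −49.8.
Solving gives a = 0.02238, b = −0.35430.
Gradient magnitude |∇z| = √(a² + b²) = √(0.00050 + 0.12553) = 0.35501.
True dip = arctan(0.35501) = 19.5°, dipping toward N (azimuth ≈ 356°).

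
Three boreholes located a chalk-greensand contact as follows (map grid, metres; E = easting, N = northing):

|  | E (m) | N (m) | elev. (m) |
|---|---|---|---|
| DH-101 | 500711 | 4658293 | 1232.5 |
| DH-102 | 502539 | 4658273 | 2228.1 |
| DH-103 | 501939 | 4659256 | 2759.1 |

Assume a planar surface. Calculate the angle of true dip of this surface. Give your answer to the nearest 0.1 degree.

46.1°

Two edge vectors: DH-101→DH-102 = (1828, -20, 995.6), DH-101→DH-103 = (1228, 963, 1526.6).
Normal n = (DH-101→DH-102) × (DH-101→DH-103) = (-989294.8, -1568028, 1784924).
So ∂z/∂E = −n_x/n_z = 0.55425 and ∂z/∂N = −n_y/n_z = 0.87848.
Gradient magnitude |∇z| = √(a² + b²) = √(0.30719 + 0.77173) = 1.03871.
True dip = arctan(1.03871) = 46.1°, dipping toward SSW (azimuth ≈ 212°).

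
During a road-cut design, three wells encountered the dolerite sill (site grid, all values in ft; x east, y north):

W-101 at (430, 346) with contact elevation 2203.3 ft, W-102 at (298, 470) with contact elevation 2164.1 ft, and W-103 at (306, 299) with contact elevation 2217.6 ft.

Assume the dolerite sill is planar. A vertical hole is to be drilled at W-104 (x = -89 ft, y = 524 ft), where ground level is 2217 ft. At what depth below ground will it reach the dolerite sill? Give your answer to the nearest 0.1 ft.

71.0 ft

Two edge vectors: W-101→W-102 = (-132, 124, -39.2), W-101→W-103 = (-124, -47, 14.3).
Normal n = (W-101→W-102) × (W-101→W-103) = (-69.2, 6748.4, 21580).
So ∂z/∂x = −n_x/n_z = 0.00321 and ∂z/∂y = −n_y/n_z = −0.31272.
Intercept c from W-101: 2203.3 − 1.38 + 108.20 = 2310.12.
At (-89, 524): z_contact = −0.29 − 163.86 + 2310.12 = 2145.97 ft.
Depth below ground = 2217 − 2145.97 = 71.0 ft.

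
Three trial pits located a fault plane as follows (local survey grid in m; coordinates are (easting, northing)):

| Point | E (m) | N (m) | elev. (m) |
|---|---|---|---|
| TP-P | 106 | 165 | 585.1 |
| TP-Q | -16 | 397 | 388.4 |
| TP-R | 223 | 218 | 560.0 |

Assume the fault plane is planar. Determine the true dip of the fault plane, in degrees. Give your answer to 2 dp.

Two edge vectors: TP-P→TP-Q = (-122, 232, -196.7), TP-P→TP-R = (117, 53, -25.1).
Normal n = (TP-P→TP-Q) × (TP-P→TP-R) = (4601.9, -26076.1, -33610).
So ∂z/∂E = −n_x/n_z = 0.13692 and ∂z/∂N = −n_y/n_z = −0.77584.
Gradient magnitude |∇z| = √(a² + b²) = √(0.01875 + 0.60193) = 0.78783.
True dip = arctan(0.78783) = 38.23°, dipping toward N (azimuth ≈ 350°).

38.23°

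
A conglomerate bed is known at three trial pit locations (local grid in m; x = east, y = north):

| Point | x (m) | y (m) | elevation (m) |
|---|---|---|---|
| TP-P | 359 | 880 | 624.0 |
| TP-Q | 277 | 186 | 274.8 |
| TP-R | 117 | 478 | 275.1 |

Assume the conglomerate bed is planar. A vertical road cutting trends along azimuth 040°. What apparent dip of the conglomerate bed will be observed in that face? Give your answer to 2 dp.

38.72°

Let the plane be z = a·x + b·y + c.
TP-Q−TP-P: −82a − 694b = −349.2;  TP-R−TP-P: −242a − 402b = −348.9.
Solving gives a = 0.75385, b = 0.41410.
Unit vector along 040° is (sin 40°, cos 40°) = (0.6428, 0.7660).
Slope in that direction = a·(0.6428) + b·(0.7660) = 0.80179.
Apparent dip = arctan|0.80179| = 38.72° (true dip is 40.7°, so apparent ≤ true as expected).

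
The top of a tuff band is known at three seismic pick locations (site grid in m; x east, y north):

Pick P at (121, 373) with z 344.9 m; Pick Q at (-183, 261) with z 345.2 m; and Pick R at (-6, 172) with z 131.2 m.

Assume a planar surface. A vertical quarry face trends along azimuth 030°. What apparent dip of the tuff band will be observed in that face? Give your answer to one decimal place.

43.4°

Two edge vectors: Pick P→Pick Q = (-304, -112, 0.3), Pick P→Pick R = (-127, -201, -213.7).
Normal n = (Pick P→Pick Q) × (Pick P→Pick R) = (23994.7, -65002.9, 46880).
So ∂z/∂x = −n_x/n_z = −0.51183 and ∂z/∂y = −n_y/n_z = 1.38658.
Unit vector along 030° is (sin 30°, cos 30°) = (0.5000, 0.8660).
Slope in that direction = a·(0.5000) + b·(0.8660) = 0.94490.
Apparent dip = arctan|0.94490| = 43.4° (true dip is 55.9°, so apparent ≤ true as expected).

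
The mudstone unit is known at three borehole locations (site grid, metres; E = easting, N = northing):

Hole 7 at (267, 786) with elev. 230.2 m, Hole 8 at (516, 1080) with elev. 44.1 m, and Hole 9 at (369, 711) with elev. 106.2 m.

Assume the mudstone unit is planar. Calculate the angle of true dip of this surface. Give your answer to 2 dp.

Let the plane be z = a·E + b·N + c.
Hole 8−Hole 7: 249a + 294b = −186.1;  Hole 9−Hole 7: 102a − 75b = −124.
Solving gives a = −1.03597, b = 0.24441.
Gradient magnitude |∇z| = √(a² + b²) = √(1.07324 + 0.05974) = 1.06441.
True dip = arctan(1.06441) = 46.79°, dipping toward ESE (azimuth ≈ 103°).

46.79°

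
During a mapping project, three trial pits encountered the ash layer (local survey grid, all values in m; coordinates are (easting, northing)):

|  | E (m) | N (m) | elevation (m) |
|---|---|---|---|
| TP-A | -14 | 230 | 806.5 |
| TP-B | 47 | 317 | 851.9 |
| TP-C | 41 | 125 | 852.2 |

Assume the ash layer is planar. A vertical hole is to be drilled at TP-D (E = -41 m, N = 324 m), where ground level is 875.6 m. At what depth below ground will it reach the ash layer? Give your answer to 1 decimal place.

Let the plane be z = a·E + b·N + c.
TP-B−TP-A: 61a + 87b = 45.4;  TP-C−TP-A: 55a − 105b = 45.7.
Solving gives a = 0.78131, b = −0.02598.
Then c = 806.5 − a·-14 − b·230 = 823.41.
At (-41, 324): z_contact = −32.03 − 8.42 + 823.41 = 782.96 m.
Depth below ground = 875.6 − 782.96 = 92.6 m.

92.6 m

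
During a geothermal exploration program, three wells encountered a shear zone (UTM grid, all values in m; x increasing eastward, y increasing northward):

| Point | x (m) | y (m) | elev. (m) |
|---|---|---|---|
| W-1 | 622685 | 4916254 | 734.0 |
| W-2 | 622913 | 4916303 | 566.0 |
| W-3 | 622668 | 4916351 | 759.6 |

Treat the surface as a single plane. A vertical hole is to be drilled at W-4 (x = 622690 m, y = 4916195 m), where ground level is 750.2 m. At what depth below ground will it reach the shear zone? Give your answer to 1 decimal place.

Two edge vectors: W-1→W-2 = (228, 49, -168), W-1→W-3 = (-17, 97, 25.6).
Normal n = (W-1→W-2) × (W-1→W-3) = (17550.4, -2980.8, 22949).
So ∂z/∂x = −n_x/n_z = −0.764756634 and ∂z/∂y = −n_y/n_z = 0.129888013.
Intercept c from W-1: 734 + 476202.48 − 638562.46 = −161625.98.
At (622690, 4916195): z_contact = −476206.31 + 638554.80 − 161625.98 = 722.51 m.
Depth below ground = 750.2 − 722.51 = 27.7 m.

27.7 m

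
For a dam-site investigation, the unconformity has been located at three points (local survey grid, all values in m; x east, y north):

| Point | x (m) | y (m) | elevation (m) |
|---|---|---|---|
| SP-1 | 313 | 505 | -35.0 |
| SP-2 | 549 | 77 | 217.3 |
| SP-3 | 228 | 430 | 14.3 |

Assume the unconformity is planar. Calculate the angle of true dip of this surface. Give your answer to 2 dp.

31.51°

Two edge vectors: SP-1→SP-2 = (236, -428, 252.3), SP-1→SP-3 = (-85, -75, 49.3).
Normal n = (SP-1→SP-2) × (SP-1→SP-3) = (-2177.9, -33080.3, -54080).
So ∂z/∂x = −n_x/n_z = −0.04027 and ∂z/∂y = −n_y/n_z = −0.61169.
Gradient magnitude |∇z| = √(a² + b²) = √(0.00162 + 0.37417) = 0.61302.
True dip = arctan(0.61302) = 31.51°, dipping toward N (azimuth ≈ 004°).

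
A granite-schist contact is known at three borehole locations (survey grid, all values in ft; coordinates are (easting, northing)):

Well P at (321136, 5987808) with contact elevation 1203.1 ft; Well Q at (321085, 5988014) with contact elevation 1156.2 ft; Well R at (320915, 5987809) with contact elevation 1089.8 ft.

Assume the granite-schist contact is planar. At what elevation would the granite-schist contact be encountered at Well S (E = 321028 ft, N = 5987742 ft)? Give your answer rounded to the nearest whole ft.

1154 ft

Two edge vectors: Well P→Well Q = (-51, 206, -46.9), Well P→Well R = (-221, 1, -113.3).
Normal n = (Well P→Well Q) × (Well P→Well R) = (-23292.9, 4586.6, 45475).
So ∂z/∂E = −n_x/n_z = 0.51221330 and ∂z/∂N = −n_y/n_z = −0.10085981.
Intercept c from Well P: 1203.1 − 164490.13 + 603929.20 = 440642.16.
At (321028, 5987742): z = 164434.8 − 603922.5 + 440642.16 = 1154.4 ft.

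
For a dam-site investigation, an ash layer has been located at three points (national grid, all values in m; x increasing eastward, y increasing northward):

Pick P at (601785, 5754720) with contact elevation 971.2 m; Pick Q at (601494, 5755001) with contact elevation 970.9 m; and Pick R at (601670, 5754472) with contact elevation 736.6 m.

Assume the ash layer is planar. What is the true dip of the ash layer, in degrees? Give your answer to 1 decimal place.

42.3°

Let the plane be z = a·x + b·y + c.
Pick Q−Pick P: −291a + 281b = −0.3;  Pick R−Pick P: −115a − 248b = −234.6.
Solving gives a = 0.63165, b = 0.65306.
Gradient magnitude |∇z| = √(a² + b²) = √(0.39899 + 0.42649) = 0.90856.
True dip = arctan(0.90856) = 42.3°, dipping toward SW (azimuth ≈ 224°).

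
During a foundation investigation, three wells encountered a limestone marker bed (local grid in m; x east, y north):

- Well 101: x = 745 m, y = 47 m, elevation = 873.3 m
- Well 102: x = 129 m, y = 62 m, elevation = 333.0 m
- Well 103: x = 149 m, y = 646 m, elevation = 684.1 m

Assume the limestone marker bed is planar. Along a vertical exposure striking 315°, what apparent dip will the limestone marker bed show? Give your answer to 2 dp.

Two edge vectors: Well 101→Well 102 = (-616, 15, -540.3), Well 101→Well 103 = (-596, 599, -189.2).
Normal n = (Well 101→Well 102) × (Well 101→Well 103) = (320801.7, 205471.6, -360044).
So ∂z/∂x = −n_x/n_z = 0.89101 and ∂z/∂y = −n_y/n_z = 0.57068.
Unit vector along 315° is (sin 315°, cos 315°) = (-0.7071, 0.7071).
Slope in that direction = a·(-0.7071) + b·(0.7071) = −0.22650.
Apparent dip = arctan|0.22650| = 12.76° (true dip is 46.6°, so apparent ≤ true as expected).

12.76°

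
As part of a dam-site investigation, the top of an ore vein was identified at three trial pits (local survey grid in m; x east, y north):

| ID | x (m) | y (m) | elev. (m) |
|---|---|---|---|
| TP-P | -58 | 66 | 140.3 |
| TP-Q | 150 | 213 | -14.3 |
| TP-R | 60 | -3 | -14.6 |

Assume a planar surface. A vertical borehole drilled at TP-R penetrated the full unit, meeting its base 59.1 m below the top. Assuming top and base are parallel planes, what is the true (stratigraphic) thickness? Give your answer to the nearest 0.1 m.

Two edge vectors: TP-P→TP-Q = (208, 147, -154.6), TP-P→TP-R = (118, -69, -154.9).
Normal n = (TP-P→TP-Q) × (TP-P→TP-R) = (-33437.7, 13976.4, -31698).
So ∂z/∂x = −n_x/n_z = −1.05488 and ∂z/∂y = −n_y/n_z = 0.44092.
|∇z| = √(a²+b²) = 1.14333, so dip δ = arctan(1.14333) = 48.83°.
True thickness = vertical thickness × cos δ = 59.1 × cos 48.83° = 38.9 m.

38.9 m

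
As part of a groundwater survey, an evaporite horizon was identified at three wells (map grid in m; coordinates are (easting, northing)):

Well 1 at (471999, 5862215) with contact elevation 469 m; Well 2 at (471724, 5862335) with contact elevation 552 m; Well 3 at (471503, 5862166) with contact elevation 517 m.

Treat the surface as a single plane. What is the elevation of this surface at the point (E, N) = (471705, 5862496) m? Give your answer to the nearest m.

616 m

Let the plane be z = a·E + b·N + c.
Well 2−Well 1: −275a + 120b = 83;  Well 3−Well 1: −496a − 49b = 48.
Solving gives a = −0.13462566, b = 0.38314953.
Then c = 469 − a·471999 − b·5862215 = −2182092.75.
At (471705, 5862496): z = −63503.6 + 2246212.6 − 2182092.75 = 616.2 m.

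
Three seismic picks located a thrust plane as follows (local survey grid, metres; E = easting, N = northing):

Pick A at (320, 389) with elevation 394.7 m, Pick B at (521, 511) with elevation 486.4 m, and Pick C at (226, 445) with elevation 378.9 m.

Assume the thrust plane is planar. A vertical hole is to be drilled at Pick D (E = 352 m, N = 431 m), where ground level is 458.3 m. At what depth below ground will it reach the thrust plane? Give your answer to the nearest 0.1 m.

43.6 m

Two edge vectors: Pick A→Pick B = (201, 122, 91.7), Pick A→Pick C = (-94, 56, -15.8).
Normal n = (Pick A→Pick B) × (Pick A→Pick C) = (-7062.8, -5444, 22724).
So ∂z/∂E = −n_x/n_z = 0.31081 and ∂z/∂N = −n_y/n_z = 0.23957.
Intercept c from Pick A: 394.7 − 99.46 − 93.19 = 202.05.
At (352, 431): z_contact = 109.40 + 103.25 + 202.05 = 414.71 m.
Depth below ground = 458.3 − 414.71 = 43.6 m.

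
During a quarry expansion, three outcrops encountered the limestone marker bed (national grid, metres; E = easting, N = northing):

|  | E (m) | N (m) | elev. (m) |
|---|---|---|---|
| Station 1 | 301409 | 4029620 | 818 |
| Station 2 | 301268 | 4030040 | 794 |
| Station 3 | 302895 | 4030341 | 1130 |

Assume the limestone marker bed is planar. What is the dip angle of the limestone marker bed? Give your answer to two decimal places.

11.57°

Two edge vectors: Station 1→Station 2 = (-141, 420, -24), Station 1→Station 3 = (1486, 721, 312).
Normal n = (Station 1→Station 2) × (Station 1→Station 3) = (148344, 8328, -725781).
So ∂z/∂E = −n_x/n_z = 0.20439 and ∂z/∂N = −n_y/n_z = 0.01147.
Gradient magnitude |∇z| = √(a² + b²) = √(0.04178 + 0.00013) = 0.20471.
True dip = arctan(0.20471) = 11.57°, dipping toward W (azimuth ≈ 267°).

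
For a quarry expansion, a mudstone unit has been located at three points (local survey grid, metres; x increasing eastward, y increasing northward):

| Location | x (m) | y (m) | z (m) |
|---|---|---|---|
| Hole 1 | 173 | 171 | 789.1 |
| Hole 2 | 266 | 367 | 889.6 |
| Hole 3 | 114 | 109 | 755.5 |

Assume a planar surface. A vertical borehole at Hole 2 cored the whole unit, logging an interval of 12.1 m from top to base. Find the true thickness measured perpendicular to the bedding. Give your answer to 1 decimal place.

10.9 m

Let the plane be z = a·x + b·y + c.
Hole 2−Hole 1: 93a + 196b = 100.5;  Hole 3−Hole 1: −59a − 62b = −33.6.
Solving gives a = 0.06116, b = 0.48374.
|∇z| = √(a²+b²) = 0.48759, so dip δ = arctan(0.48759) = 25.99°.
True thickness = vertical thickness × cos δ = 12.1 × cos 25.99° = 10.9 m.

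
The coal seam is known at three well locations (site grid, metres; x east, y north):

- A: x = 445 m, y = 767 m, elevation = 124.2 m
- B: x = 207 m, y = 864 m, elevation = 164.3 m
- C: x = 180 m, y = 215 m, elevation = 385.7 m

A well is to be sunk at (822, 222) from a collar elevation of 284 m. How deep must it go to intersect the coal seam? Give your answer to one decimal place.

94.7 m

Let the plane be z = a·x + b·y + c.
B−A: −238a + 97b = 40.1;  C−A: −265a − 552b = 261.5.
Solving gives a = −0.30240, b = −0.32856.
Then c = 124.2 − a·445 − b·767 = 510.77.
At (822, 222): z_contact = −248.57 − 72.94 + 510.77 = 189.26 m.
Depth below ground = 284 − 189.26 = 94.7 m.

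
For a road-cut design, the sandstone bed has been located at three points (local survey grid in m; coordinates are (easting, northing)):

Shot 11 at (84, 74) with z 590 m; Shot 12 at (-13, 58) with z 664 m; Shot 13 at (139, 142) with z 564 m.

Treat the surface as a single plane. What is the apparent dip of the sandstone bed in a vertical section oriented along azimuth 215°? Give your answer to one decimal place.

Two edge vectors: Shot 11→Shot 12 = (-97, -16, 74), Shot 11→Shot 13 = (55, 68, -26).
Normal n = (Shot 11→Shot 12) × (Shot 11→Shot 13) = (-4616, 1548, -5716).
So ∂z/∂E = −n_x/n_z = −0.80756 and ∂z/∂N = −n_y/n_z = 0.27082.
Unit vector along 215° is (sin 215°, cos 215°) = (-0.5736, -0.8192).
Slope in that direction = a·(-0.5736) + b·(-0.8192) = 0.24135.
Apparent dip = arctan|0.24135| = 13.6° (true dip is 40.4°, so apparent ≤ true as expected).

13.6°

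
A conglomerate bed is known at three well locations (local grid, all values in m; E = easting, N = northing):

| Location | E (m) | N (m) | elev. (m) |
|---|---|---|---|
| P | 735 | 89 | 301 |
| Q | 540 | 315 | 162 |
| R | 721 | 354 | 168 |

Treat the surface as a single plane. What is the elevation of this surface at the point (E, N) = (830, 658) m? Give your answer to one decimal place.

32.9 m

Two edge vectors: P→Q = (-195, 226, -139), P→R = (-14, 265, -133).
Normal n = (P→Q) × (P→R) = (6777, -23989, -48511).
So ∂z/∂E = −n_x/n_z = 0.13970 and ∂z/∂N = −n_y/n_z = −0.49451.
Intercept c from P: 301 − 102.68 + 44.01 = 242.33.
At (830, 658): z = 116.0 − 325.4 + 242.33 = 32.9 m.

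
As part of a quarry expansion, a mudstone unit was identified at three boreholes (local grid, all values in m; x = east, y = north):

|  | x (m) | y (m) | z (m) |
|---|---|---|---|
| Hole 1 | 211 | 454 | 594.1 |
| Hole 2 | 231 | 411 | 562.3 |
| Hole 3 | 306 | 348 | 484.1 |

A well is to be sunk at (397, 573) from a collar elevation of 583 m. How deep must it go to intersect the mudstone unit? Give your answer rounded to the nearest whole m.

68 m

Let the plane be z = a·x + b·y + c.
Hole 2−Hole 1: 20a − 43b = −31.8;  Hole 3−Hole 1: 95a − 106b = −110.
Solving gives a = −0.69170, b = 0.41781.
Then c = 594.1 − a·211 − b·454 = 550.36.
At (397, 573): z_contact = −274.6 + 239.4 + 550.36 = 515.2 m.
Depth below ground = 583 − 515.2 = 68 m.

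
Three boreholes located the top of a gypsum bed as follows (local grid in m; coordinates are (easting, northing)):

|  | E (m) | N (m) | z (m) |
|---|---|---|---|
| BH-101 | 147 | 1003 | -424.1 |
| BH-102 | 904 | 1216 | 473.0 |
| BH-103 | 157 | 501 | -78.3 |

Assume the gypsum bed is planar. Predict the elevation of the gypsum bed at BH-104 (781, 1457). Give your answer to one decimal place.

144.9 m

Two edge vectors: BH-101→BH-102 = (757, 213, 897.1), BH-101→BH-103 = (10, -502, 345.8).
Normal n = (BH-101→BH-102) × (BH-101→BH-103) = (523999.6, -252799.6, -382144).
So ∂z/∂E = −n_x/n_z = 1.371210 and ∂z/∂N = −n_y/n_z = −0.661530.
Intercept c from BH-101: -424.1 − 201.57 + 663.51 = 37.85.
At (781, 1457): z = 1070.9 − 963.8 + 37.85 = 144.9 m.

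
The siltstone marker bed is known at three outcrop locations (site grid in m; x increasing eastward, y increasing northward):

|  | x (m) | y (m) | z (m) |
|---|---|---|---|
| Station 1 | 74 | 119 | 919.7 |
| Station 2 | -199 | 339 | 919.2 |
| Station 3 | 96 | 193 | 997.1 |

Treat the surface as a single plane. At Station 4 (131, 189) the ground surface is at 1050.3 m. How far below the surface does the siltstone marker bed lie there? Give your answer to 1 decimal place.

Two edge vectors: Station 1→Station 2 = (-273, 220, -0.5), Station 1→Station 3 = (22, 74, 77.4).
Normal n = (Station 1→Station 2) × (Station 1→Station 3) = (17065, 21119.2, -25042).
So ∂z/∂x = −n_x/n_z = 0.68146 and ∂z/∂y = −n_y/n_z = 0.84335.
Intercept c from Station 1: 919.7 − 50.43 − 100.36 = 768.91.
At (131, 189): z_contact = 89.27 + 159.39 + 768.91 = 1017.58 m.
Depth below ground = 1050.3 − 1017.58 = 32.7 m.

32.7 m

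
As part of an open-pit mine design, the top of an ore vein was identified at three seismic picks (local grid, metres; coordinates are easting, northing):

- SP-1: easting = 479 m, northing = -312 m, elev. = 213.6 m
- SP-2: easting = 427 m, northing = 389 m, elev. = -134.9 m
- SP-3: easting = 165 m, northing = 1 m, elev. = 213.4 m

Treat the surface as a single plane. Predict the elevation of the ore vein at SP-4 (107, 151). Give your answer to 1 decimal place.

Let the plane be z = a·easting + b·northing + c.
SP-2−SP-1: −52a + 701b = −348.5;  SP-3−SP-1: −314a + 313b = −0.2.
Solving gives a = −0.53445, b = −0.53679.
Then c = 213.6 − a·479 − b·-312 = 302.12.
At (107, 151): z = −57.2 − 81.1 + 302.12 = 163.9 m.

163.9 m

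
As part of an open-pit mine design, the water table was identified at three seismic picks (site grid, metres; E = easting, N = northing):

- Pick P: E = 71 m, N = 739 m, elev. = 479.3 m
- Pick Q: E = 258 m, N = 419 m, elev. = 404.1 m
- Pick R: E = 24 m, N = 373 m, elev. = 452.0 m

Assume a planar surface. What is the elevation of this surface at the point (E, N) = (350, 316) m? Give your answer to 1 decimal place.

372.7 m

Let the plane be z = a·E + b·N + c.
Pick Q−Pick P: 187a − 320b = −75.2;  Pick R−Pick P: −47a − 366b = −27.3.
Solving gives a = −0.22504, b = 0.10349.
Then c = 479.3 − a·71 − b·739 = 418.80.
At (350, 316): z = −78.8 + 32.7 + 418.80 = 372.7 m.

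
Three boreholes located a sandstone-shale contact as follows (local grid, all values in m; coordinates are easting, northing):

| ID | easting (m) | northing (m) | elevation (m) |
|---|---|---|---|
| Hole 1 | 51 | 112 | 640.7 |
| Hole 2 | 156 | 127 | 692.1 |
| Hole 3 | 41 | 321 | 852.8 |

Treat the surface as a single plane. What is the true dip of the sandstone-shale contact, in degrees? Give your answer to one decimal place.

47.4°

Two edge vectors: Hole 1→Hole 2 = (105, 15, 51.4), Hole 1→Hole 3 = (-10, 209, 212.1).
Normal n = (Hole 1→Hole 2) × (Hole 1→Hole 3) = (-7561.1, -22784.5, 22095).
So ∂z/∂easting = −n_x/n_z = 0.34221 and ∂z/∂northing = −n_y/n_z = 1.03121.
Gradient magnitude |∇z| = √(a² + b²) = √(0.11711 + 1.06339) = 1.08650.
True dip = arctan(1.08650) = 47.4°, dipping toward SSW (azimuth ≈ 198°).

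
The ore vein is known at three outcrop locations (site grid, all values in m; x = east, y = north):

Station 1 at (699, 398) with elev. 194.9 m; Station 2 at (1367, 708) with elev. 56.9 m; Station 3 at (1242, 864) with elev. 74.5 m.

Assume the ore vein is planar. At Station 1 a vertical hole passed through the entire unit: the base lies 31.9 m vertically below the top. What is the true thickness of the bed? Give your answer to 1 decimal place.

Two edge vectors: Station 1→Station 2 = (668, 310, -138), Station 1→Station 3 = (543, 466, -120.4).
Normal n = (Station 1→Station 2) × (Station 1→Station 3) = (26984, 5493.2, 142958).
So ∂z/∂x = −n_x/n_z = −0.18875 and ∂z/∂y = −n_y/n_z = −0.03843.
|∇z| = √(a²+b²) = 0.19263, so dip δ = arctan(0.19263) = 10.90°.
True thickness = vertical thickness × cos δ = 31.9 × cos 10.90° = 31.3 m.

31.3 m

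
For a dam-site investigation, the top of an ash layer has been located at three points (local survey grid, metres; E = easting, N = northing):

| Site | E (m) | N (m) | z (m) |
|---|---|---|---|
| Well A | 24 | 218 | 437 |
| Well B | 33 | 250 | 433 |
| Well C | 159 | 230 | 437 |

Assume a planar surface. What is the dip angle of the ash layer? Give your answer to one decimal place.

7.3°

Two edge vectors: Well A→Well B = (9, 32, -4), Well A→Well C = (135, 12, 0).
Normal n = (Well A→Well B) × (Well A→Well C) = (48, -540, -4212).
So ∂z/∂E = −n_x/n_z = 0.01140 and ∂z/∂N = −n_y/n_z = −0.12821.
Gradient magnitude |∇z| = √(a² + b²) = √(0.00013 + 0.01644) = 0.12871.
True dip = arctan(0.12871) = 7.3°, dipping toward N (azimuth ≈ 355°).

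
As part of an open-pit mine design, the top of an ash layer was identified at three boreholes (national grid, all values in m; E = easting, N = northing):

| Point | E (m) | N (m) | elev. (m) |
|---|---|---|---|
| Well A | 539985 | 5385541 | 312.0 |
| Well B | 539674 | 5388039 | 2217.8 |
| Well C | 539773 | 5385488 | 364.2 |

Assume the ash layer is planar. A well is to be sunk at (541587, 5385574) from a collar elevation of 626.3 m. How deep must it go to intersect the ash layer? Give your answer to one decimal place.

Let the plane be z = a·E + b·N + c.
Well B−Well A: −311a + 2498b = 1905.8;  Well C−Well A: −212a − 53b = 52.2.
Solving gives a = −0.423769226, b = 0.710171245.
Then c = 312 − a·539985 − b·5385541 = −3595515.33.
At (541587, 5385574): z_contact = −229507.90 + 3824679.79 − 3595515.33 = -343.44 m.
Depth below ground = 626.3 − (-343.44) = 969.7 m.

969.7 m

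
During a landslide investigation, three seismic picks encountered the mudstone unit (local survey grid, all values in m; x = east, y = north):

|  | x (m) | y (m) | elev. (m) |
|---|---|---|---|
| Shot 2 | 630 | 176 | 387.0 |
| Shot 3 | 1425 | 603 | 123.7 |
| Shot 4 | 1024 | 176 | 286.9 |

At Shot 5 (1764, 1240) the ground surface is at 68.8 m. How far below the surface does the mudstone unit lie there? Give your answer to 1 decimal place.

122.7 m

Two edge vectors: Shot 2→Shot 3 = (795, 427, -263.3), Shot 2→Shot 4 = (394, 0, -100.1).
Normal n = (Shot 2→Shot 3) × (Shot 2→Shot 4) = (-42742.7, -24160.7, -168238).
So ∂z/∂x = −n_x/n_z = −0.254061 and ∂z/∂y = −n_y/n_z = −0.143610.
Intercept c from Shot 2: 387 + 160.06 + 25.28 = 572.33.
At (1764, 1240): z_contact = −448.16 − 178.08 + 572.33 = -53.91 m.
Depth below ground = 68.8 − (-53.91) = 122.7 m.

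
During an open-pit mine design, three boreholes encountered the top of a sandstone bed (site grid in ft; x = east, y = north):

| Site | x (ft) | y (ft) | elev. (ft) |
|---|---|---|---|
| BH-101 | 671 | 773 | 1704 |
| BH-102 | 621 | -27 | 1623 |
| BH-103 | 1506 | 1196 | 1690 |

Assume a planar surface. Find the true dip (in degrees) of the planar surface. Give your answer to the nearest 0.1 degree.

Two edge vectors: BH-101→BH-102 = (-50, -800, -81), BH-101→BH-103 = (835, 423, -14).
Normal n = (BH-101→BH-102) × (BH-101→BH-103) = (45463, -68335, 646850).
So ∂z/∂x = −n_x/n_z = −0.07028 and ∂z/∂y = −n_y/n_z = 0.10564.
Gradient magnitude |∇z| = √(a² + b²) = √(0.00494 + 0.01116) = 0.12689.
True dip = arctan(0.12689) = 7.2°, dipping toward SSE (azimuth ≈ 146°).

7.2°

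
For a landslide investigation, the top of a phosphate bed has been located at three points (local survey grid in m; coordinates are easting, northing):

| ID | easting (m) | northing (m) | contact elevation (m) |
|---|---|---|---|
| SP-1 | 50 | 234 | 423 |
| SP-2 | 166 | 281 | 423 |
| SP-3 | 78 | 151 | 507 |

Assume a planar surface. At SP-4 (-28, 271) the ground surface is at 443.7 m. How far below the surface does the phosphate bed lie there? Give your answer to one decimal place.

Let the plane be z = a·easting + b·northing + c.
SP-2−SP-1: 116a + 47b = 0;  SP-3−SP-1: 28a − 83b = 84.
Solving gives a = 0.36075, b = −0.89035.
Then c = 423 − a·50 − b·234 = 613.30.
At (-28, 271): z_contact = −10.10 − 241.29 + 613.30 = 361.92 m.
Depth below ground = 443.7 − 361.92 = 81.8 m.

81.8 m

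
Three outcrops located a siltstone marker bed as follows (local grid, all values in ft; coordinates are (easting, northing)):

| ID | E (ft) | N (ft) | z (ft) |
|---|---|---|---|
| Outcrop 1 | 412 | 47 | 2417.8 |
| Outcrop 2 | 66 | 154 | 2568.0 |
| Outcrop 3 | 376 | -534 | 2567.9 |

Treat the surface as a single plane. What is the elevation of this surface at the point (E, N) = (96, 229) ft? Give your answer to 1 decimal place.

Two edge vectors: Outcrop 1→Outcrop 2 = (-346, 107, 150.2), Outcrop 1→Outcrop 3 = (-36, -581, 150.1).
Normal n = (Outcrop 1→Outcrop 2) × (Outcrop 1→Outcrop 3) = (103326.9, 46527.4, 204878).
So ∂z/∂E = −n_x/n_z = −0.50433 and ∂z/∂N = −n_y/n_z = −0.22710.
Intercept c from Outcrop 1: 2417.8 + 207.79 + 10.67 = 2636.26.
At (96, 229): z = −48.4 − 52.0 + 2636.26 = 2535.8 ft.

2535.8 ft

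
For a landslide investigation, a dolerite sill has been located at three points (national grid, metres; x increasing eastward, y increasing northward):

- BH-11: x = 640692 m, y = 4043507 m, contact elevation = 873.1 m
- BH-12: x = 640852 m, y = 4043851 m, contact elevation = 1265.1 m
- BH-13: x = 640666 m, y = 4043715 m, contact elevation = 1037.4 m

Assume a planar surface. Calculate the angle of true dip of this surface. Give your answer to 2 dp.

46.33°

Two edge vectors: BH-11→BH-12 = (160, 344, 392), BH-11→BH-13 = (-26, 208, 164.3).
Normal n = (BH-11→BH-12) × (BH-11→BH-13) = (-25016.8, -36480, 42224).
So ∂z/∂x = −n_x/n_z = 0.59248 and ∂z/∂y = −n_y/n_z = 0.86396.
Gradient magnitude |∇z| = √(a² + b²) = √(0.35103 + 0.74643) = 1.04760.
True dip = arctan(1.04760) = 46.33°, dipping toward SW (azimuth ≈ 214°).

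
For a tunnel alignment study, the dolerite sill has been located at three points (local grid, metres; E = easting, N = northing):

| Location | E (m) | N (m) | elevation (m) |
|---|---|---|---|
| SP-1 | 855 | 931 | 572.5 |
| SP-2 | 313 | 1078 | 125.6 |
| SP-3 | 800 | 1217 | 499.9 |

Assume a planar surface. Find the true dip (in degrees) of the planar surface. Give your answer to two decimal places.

Let the plane be z = a·E + b·N + c.
SP-2−SP-1: −542a + 147b = −446.9;  SP-3−SP-1: −55a + 286b = −72.6.
Solving gives a = 0.79727, b = −0.10052.
Gradient magnitude |∇z| = √(a² + b²) = √(0.63565 + 0.01011) = 0.80359.
True dip = arctan(0.80359) = 38.78°, dipping toward W (azimuth ≈ 277°).

38.78°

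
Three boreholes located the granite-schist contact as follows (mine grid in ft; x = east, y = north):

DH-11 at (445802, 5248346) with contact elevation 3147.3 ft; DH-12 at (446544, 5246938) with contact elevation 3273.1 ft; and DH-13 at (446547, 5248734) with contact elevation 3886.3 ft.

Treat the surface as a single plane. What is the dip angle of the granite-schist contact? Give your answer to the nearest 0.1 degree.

41.4°

Let the plane be z = a·x + b·y + c.
DH-12−DH-11: 742a − 1408b = 125.8;  DH-13−DH-11: 745a + 388b = 739.
Solving gives a = 0.81484, b = 0.34006.
Gradient magnitude |∇z| = √(a² + b²) = √(0.66396 + 0.11564) = 0.88295.
True dip = arctan(0.88295) = 41.4°, dipping toward WSW (azimuth ≈ 247°).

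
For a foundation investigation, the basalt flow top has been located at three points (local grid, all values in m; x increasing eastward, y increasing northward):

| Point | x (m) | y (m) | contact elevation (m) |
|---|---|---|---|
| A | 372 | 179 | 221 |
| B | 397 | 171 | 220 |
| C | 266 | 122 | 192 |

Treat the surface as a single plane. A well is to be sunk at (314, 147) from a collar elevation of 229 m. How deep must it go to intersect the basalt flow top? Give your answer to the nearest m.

Two edge vectors: A→B = (25, -8, -1), A→C = (-106, -57, -29).
Normal n = (A→B) × (A→C) = (175, 831, -2273).
So ∂z/∂x = −n_x/n_z = 0.07699 and ∂z/∂y = −n_y/n_z = 0.36560.
Intercept c from A: 221 − 28.64 − 65.44 = 126.92.
At (314, 147): z_contact = 24.2 + 53.7 + 126.92 = 204.8 m.
Depth below ground = 229 − 204.8 = 24 m.

24 m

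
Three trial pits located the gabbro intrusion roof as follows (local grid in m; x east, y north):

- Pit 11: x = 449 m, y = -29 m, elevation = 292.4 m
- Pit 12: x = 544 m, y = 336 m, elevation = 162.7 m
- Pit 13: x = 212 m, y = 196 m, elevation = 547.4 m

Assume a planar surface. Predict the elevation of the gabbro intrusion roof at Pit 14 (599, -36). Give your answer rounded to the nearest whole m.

123 m

Let the plane be z = a·x + b·y + c.
Pit 12−Pit 11: 95a + 365b = −129.7;  Pit 13−Pit 11: −237a + 225b = 255.
Solving gives a = −1.13327, b = −0.06038.
Then c = 292.4 − a·449 − b·-29 = 799.49.
At (599, -36): z = −678.8 + 2.2 + 799.49 = 122.8 m.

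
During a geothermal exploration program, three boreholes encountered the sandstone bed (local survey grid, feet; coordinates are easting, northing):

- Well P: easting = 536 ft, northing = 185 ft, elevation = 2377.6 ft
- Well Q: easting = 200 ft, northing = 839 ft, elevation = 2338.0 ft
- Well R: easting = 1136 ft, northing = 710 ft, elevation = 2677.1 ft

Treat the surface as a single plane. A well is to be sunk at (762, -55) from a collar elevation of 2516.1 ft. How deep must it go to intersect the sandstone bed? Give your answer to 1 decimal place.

84.8 ft

Let the plane be z = a·easting + b·northing + c.
Well Q−Well P: −336a + 654b = −39.6;  Well R−Well P: 600a + 525b = 299.5.
Solving gives a = 0.380912, b = 0.135148.
Then c = 2377.6 − a·536 − b·185 = 2148.43.
At (762, -55): z_contact = 290.26 − 7.43 + 2148.43 = 2431.25 ft.
Depth below ground = 2516.1 − 2431.25 = 84.8 ft.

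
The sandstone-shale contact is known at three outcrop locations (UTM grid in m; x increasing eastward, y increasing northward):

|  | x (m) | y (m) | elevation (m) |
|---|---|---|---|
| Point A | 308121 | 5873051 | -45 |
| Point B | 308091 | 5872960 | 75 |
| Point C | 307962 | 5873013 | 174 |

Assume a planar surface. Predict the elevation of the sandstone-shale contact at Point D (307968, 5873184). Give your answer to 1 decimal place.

Two edge vectors: Point A→Point B = (-30, -91, 120), Point A→Point C = (-159, -38, 219).
Normal n = (Point A→Point B) × (Point A→Point C) = (-15369, -12510, -13329).
So ∂z/∂x = −n_x/n_z = −1.153049741 and ∂z/∂y = −n_y/n_z = −0.938555030.
Intercept c from Point A: -45 + 355278.84 + 5512181.56 = 5867415.40.
At (307968, 5873184): z = −355102.4 − 5512306.4 + 5867415.40 = 6.6 m.

6.6 m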